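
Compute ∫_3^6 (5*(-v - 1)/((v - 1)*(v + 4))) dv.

-5*log(5) - log(2) + 3*log(7)

Factor the denominator: v**2 + 3*v - 4 = (v + 4)(v - 1).
Partial fractions: 5*(-v - 1)/((v - 1)*(v + 4)) = -3/(v + 4) - 2/(v - 1).
An antiderivative is F(v) = -2*log(v - 1) - 3*log(v + 4).
Then F(6) - F(3) = (-5*log(5) - 3*log(2)) - (-3*log(7) - 2*log(2)) = -5*log(5) - log(2) + 3*log(7).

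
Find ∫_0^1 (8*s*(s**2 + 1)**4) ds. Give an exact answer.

124/5

Let u = s**2 + 1, so du = 2*s ds. When s = 0, u = 1; when s = 1, u = 2.
The integral becomes 4·∫ u**4 du from 1 to 2, with antiderivative 4*u**5/5.
Back in s: F(s) = 4*(s**2 + 1)**5/5.
Then F(1) - F(0) = (128/5) - (4/5) = 124/5.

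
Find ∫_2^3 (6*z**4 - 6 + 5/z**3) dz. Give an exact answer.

By the power rule, an antiderivative is F(z) = 6*z**5/5 - 6*z - 5/(2*z**2).
Then F(3) - F(2) = (24599/90) - (1031/40) = 89117/360.

89117/360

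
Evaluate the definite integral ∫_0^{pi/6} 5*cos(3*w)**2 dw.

Use the identity cos^2(3*w) = (1 + cos(6*w))/2.
An antiderivative is F(w) = 5*w/2 + 5*sin(6*w)/12.
Then F(pi/6) - F(0) = (5*pi/12) - (0) = 5*pi/12.

5*pi/12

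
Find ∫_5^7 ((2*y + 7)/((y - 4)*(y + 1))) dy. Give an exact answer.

Factor the denominator: y**2 - 3*y - 4 = (y + 1)(y - 4).
Partial fractions: (2*y + 7)/((y - 4)*(y + 1)) = -1/(y + 1) + 3/(y - 4).
An antiderivative is F(y) = 3*log(y - 4) - log(y + 1).
Then F(7) - F(5) = (log(27/8)) - (-log(6)) = log(81/4).

log(81/4)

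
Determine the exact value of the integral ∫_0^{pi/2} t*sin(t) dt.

1

Integrate by parts once (u = t, dv = sin(t) dt).
An antiderivative is F(t) = -t*cos(t) + sin(t).
Then F(pi/2) - F(0) = (1) - (0) = 1.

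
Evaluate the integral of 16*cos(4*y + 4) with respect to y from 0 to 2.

4*sin(12) - 4*sin(4)

Let u = 4*y + 4, so du = 4 dy. When y = 0, u = 4; when y = 2, u = 12.
The integral becomes 4·∫ cos(u) du from 4 to 12, with antiderivative 4*sin(u).
Back in y: F(y) = 4*sin(4*y + 4).
Then F(2) - F(0) = (4*sin(12)) - (4*sin(4)) = 4*sin(12) - 4*sin(4).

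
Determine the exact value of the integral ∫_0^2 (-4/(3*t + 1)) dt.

-4*log(7)/3

An antiderivative is F(t) = -4*log(3*t + 1)/3.
Then F(2) - F(0) = (-4*log(7)/3) - (0) = -4*log(7)/3.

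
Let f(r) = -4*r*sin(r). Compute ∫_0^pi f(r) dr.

-4*pi

Integrate by parts once (u = r, dv = -4*sin(r) dr).
An antiderivative is F(r) = 4*r*cos(r) - 4*sin(r).
Then F(pi) - F(0) = (-4*pi) - (0) = -4*pi.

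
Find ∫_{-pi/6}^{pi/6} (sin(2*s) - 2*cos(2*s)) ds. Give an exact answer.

An antiderivative is F(s) = -sin(2*s) - cos(2*s)/2.
Then F(pi/6) - F(-pi/6) = (-sqrt(3)/2 - 1/4) - (-1/4 + sqrt(3)/2) = -sqrt(3).

-sqrt(3)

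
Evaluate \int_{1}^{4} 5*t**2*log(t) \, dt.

Integrate by parts once (u = ln t, dv = 5*t**2 dt).
An antiderivative is F(t) = 5*t**3*(3*log(t) - 1)/9.
Then F(4) - F(1) = (-320/9 + 640*log(2)/3) - (-5/9) = -35 + 640*log(2)/3.

-35 + 640*log(2)/3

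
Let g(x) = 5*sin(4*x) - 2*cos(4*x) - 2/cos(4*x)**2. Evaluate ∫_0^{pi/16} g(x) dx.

An antiderivative is F(x) = -sin(4*x)/2 - 5*cos(4*x)/4 - tan(4*x)/2.
Then F(pi/16) - F(0) = (-7*sqrt(2)/8 - 1/2) - (-5/4) = 3/4 - 7*sqrt(2)/8.

3/4 - 7*sqrt(2)/8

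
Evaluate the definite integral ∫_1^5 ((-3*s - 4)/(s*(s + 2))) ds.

Factor the denominator: s**2 + 2*s = (s + 2)s.
Partial fractions: (-3*s - 4)/(s*(s + 2)) = -1/(s + 2) - 2/s.
An antiderivative is F(s) = -2*log(s) - log(s + 2).
Then F(5) - F(1) = (-2*log(5) - log(7)) - (-log(3)) = -2*log(5) - log(7) + log(3).

-2*log(5) - log(7) + log(3)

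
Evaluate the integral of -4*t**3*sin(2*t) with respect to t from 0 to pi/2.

pi*(6 - pi**2)/4

Integrate by parts 3 times (u = t^3, dv = -4*sin(2*t) dt).
An antiderivative is F(t) = 2*t**3*cos(2*t) - 3*t**2*sin(2*t) - 3*t*cos(2*t) + 3*sin(2*t)/2.
Then F(pi/2) - F(0) = (pi*(6 - pi**2)/4) - (0) = pi*(6 - pi**2)/4.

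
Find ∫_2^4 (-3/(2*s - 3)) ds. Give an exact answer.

An antiderivative is F(s) = -3*log(2*s - 3)/2.
Then F(4) - F(2) = (-3*log(5)/2) - (0) = -3*log(5)/2.

-3*log(5)/2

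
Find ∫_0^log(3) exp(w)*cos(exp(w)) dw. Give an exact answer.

Let u = exp(w), so du = exp(w) dw. When w = 0, u = 1; when w = log(3), u = 3.
The integral becomes ∫ cos(u) du from 1 to 3, with antiderivative sin(u).
Back in w: F(w) = sin(exp(w)).
Then F(log(3)) - F(0) = (sin(3)) - (sin(1)) = -sin(1) + sin(3).

-sin(1) + sin(3)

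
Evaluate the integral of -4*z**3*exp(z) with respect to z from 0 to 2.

-8*exp(2) - 24

Integrate by parts 3 times (u = z^3, dv = -4*exp(z) dz).
An antiderivative is F(z) = (-4*z**3 + 12*z**2 - 24*z + 24)*exp(z).
Then F(2) - F(0) = (-8*exp(2)) - (24) = -8*exp(2) - 24.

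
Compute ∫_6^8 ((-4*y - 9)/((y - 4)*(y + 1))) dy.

Factor the denominator: y**2 - 3*y - 4 = (y + 1)(y - 4).
Partial fractions: (-4*y - 9)/((y - 4)*(y + 1)) = 1/(y + 1) - 5/(y - 4).
An antiderivative is F(y) = -5*log(y - 4) + log(y + 1).
Then F(8) - F(6) = (-10*log(2) + 2*log(3)) - (log(7/32)) = -5*log(2) - log(7) + 2*log(3).

-5*log(2) - log(7) + 2*log(3)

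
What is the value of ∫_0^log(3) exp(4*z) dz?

Let u = exp(z), so du = exp(z) dz. When z = 0, u = 1; when z = log(3), u = 3.
The integral becomes ∫ u**3 du from 1 to 3, with antiderivative u**4/4.
Back in z: F(z) = exp(4*z)/4.
Then F(log(3)) - F(0) = (81/4) - (1/4) = 20.

20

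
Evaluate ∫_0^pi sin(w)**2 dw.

pi/2

Use the identity sin^2(w) = (1 - cos(2*w))/2.
An antiderivative is F(w) = w/2 - sin(2*w)/4.
Then F(pi) - F(0) = (pi/2) - (0) = pi/2.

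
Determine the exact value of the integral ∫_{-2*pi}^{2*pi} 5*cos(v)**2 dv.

Use the identity cos^2(v) = (1 + cos(2*v))/2.
An antiderivative is F(v) = 5*v/2 + 5*sin(2*v)/4.
Then F(2*pi) - F(-2*pi) = (5*pi) - (-5*pi) = 10*pi.

10*pi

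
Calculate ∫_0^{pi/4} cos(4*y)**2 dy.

Use the identity cos^2(4*y) = (1 + cos(8*y))/2.
An antiderivative is F(y) = y/2 + sin(8*y)/16.
Then F(pi/4) - F(0) = (pi/8) - (0) = pi/8.

pi/8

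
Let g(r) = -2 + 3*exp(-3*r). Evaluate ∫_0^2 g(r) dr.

An antiderivative is F(r) = -2*r - exp(-3*r).
Then F(2) - F(0) = (-4 - exp(-6)) - (-1) = -3 - exp(-6).

-3 - exp(-6)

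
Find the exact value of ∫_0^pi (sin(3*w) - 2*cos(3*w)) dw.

2/3

An antiderivative is F(w) = -2*sin(3*w)/3 - cos(3*w)/3.
Then F(pi) - F(0) = (1/3) - (-1/3) = 2/3.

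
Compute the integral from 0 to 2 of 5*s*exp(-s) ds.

5 - 15*exp(-2)

Integrate by parts once (u = s, dv = 5*exp(-s) ds).
An antiderivative is F(s) = (-5*s - 5)*exp(-s).
Then F(2) - F(0) = (-15*exp(-2)) - (-5) = 5 - 15*exp(-2).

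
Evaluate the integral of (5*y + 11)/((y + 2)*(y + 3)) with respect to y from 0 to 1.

-3*log(3) + 7*log(2)

Factor the denominator: y**2 + 5*y + 6 = (y + 3)(y + 2).
Partial fractions: (5*y + 11)/((y + 2)*(y + 3)) = 4/(y + 3) + 1/(y + 2).
An antiderivative is F(y) = log(y + 2) + 4*log(y + 3).
Then F(1) - F(0) = (log(3) + 8*log(2)) - (log(2) + 4*log(3)) = -3*log(3) + 7*log(2).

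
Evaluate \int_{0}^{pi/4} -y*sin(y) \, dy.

sqrt(2)*(-4 + pi)/8

Integrate by parts once (u = y, dv = -sin(y) dy).
An antiderivative is F(y) = y*cos(y) - sin(y).
Then F(pi/4) - F(0) = (sqrt(2)*(-4 + pi)/8) - (0) = sqrt(2)*(-4 + pi)/8.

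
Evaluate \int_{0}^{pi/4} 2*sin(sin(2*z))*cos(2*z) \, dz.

1 - cos(1)

Let u = sin(2*z), so du = 2*cos(2*z) dz. When z = 0, u = 0; when z = pi/4, u = 1.
The integral becomes ∫ sin(u) du from 0 to 1, with antiderivative -cos(u).
Back in z: F(z) = -cos(sin(2*z)).
Then F(pi/4) - F(0) = (-cos(1)) - (-1) = 1 - cos(1).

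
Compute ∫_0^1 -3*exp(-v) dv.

-3 + 3*exp(-1)

An antiderivative is F(v) = 3*exp(-v).
Then F(1) - F(0) = (3*exp(-1)) - (3) = -3 + 3*exp(-1).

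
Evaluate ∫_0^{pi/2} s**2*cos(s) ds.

Integrate by parts twice (u = s^2, dv = cos(s) ds).
An antiderivative is F(s) = s**2*sin(s) + 2*s*cos(s) - 2*sin(s).
Then F(pi/2) - F(0) = (-2 + pi**2/4) - (0) = -2 + pi**2/4.

-2 + pi**2/4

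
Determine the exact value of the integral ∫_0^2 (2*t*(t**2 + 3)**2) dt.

316/3

Let u = t**2 + 3, so du = 2*t dt. When t = 0, u = 3; when t = 2, u = 7.
The integral becomes ∫ u**2 du from 3 to 7, with antiderivative u**3/3.
Back in t: F(t) = (t**2 + 3)**3/3.
Then F(2) - F(0) = (343/3) - (9) = 316/3.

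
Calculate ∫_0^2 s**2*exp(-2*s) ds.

(-13 + exp(4))*exp(-4)/4

Integrate by parts twice (u = s^2, dv = exp(-2*s) ds).
An antiderivative is F(s) = (-2*s**2 - 2*s - 1)*exp(-2*s)/4.
Then F(2) - F(0) = (-13*exp(-4)/4) - (-1/4) = (-13 + exp(4))*exp(-4)/4.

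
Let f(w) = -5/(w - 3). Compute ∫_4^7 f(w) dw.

An antiderivative is F(w) = -5*log(w - 3).
Then F(7) - F(4) = (-10*log(2)) - (0) = -10*log(2).

-10*log(2)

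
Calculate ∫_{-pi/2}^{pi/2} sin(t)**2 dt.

pi/2

Use the identity sin^2(t) = (1 - cos(2*t))/2.
An antiderivative is F(t) = t/2 - sin(2*t)/4.
Then F(pi/2) - F(-pi/2) = (pi/4) - (-pi/4) = pi/2.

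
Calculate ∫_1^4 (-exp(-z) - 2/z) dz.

An antiderivative is F(z) = -2*log(z) + exp(-z).
Then F(4) - F(1) = (-4*log(2) + exp(-4)) - (exp(-1)) = -4*log(2) - exp(-1) + exp(-4).

-4*log(2) - exp(-1) + exp(-4)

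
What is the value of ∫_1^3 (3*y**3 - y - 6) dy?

By the power rule, an antiderivative is F(y) = 3*y**4/4 - y**2/2 - 6*y.
Then F(3) - F(1) = (153/4) - (-23/4) = 44.

44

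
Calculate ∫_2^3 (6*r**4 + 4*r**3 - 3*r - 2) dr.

3087/10

By the power rule, an antiderivative is F(r) = 6*r**5/5 + r**4 - 3*r**2/2 - 2*r.
Then F(3) - F(2) = (3531/10) - (222/5) = 3087/10.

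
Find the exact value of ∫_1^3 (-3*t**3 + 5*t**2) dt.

By the power rule, an antiderivative is F(t) = -3*t**4/4 + 5*t**3/3.
Then F(3) - F(1) = (-63/4) - (11/12) = -50/3.

-50/3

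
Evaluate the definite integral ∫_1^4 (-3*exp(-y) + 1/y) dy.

(-3*exp(3) + 3 + log(4**exp(4)))*exp(-4)

An antiderivative is F(y) = log(y) + 3*exp(-y).
Then F(4) - F(1) = ((3 + log(4**exp(4)))*exp(-4)) - (3*exp(-1)) = (-3*exp(3) + 3 + log(4**exp(4)))*exp(-4).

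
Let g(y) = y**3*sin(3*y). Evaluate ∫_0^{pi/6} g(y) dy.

-2/27 + pi**2/108

Integrate by parts 3 times (u = y^3, dv = sin(3*y) dy).
An antiderivative is F(y) = -y**3*cos(3*y)/3 + y**2*sin(3*y)/3 + 2*y*cos(3*y)/9 - 2*sin(3*y)/27.
Then F(pi/6) - F(0) = (-2/27 + pi**2/108) - (0) = -2/27 + pi**2/108.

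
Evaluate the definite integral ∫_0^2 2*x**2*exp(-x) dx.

Integrate by parts twice (u = x^2, dv = 2*exp(-x) dx).
An antiderivative is F(x) = (-2*x**2 - 4*x - 4)*exp(-x).
Then F(2) - F(0) = (-20*exp(-2)) - (-4) = 4 - 20*exp(-2).

4 - 20*exp(-2)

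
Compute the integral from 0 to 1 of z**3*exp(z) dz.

6 - 2*E

Integrate by parts 3 times (u = z^3, dv = exp(z) dz).
An antiderivative is F(z) = (z**3 - 3*z**2 + 6*z - 6)*exp(z).
Then F(1) - F(0) = (-2*E) - (-6) = 6 - 2*E.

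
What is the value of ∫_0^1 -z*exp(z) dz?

Integrate by parts once (u = z, dv = -exp(z) dz).
An antiderivative is F(z) = (-z + 1)*exp(z).
Then F(1) - F(0) = (0) - (1) = -1.

-1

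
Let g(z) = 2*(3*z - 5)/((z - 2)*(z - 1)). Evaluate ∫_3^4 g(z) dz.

Factor the denominator: z**2 - 3*z + 2 = (z - 1)(z - 2).
Partial fractions: 2*(3*z - 5)/((z - 2)*(z - 1)) = 4/(z - 1) + 2/(z - 2).
An antiderivative is F(z) = 2*log(z - 2) + 4*log(z - 1).
Then F(4) - F(3) = (2*log(2) + 4*log(3)) - (log(16)) = log(81/4).

log(81/4)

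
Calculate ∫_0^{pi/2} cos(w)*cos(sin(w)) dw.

Let u = sin(w), so du = cos(w) dw. When w = 0, u = 0; when w = pi/2, u = 1.
The integral becomes ∫ cos(u) du from 0 to 1, with antiderivative sin(u).
Back in w: F(w) = sin(sin(w)).
Then F(pi/2) - F(0) = (sin(1)) - (0) = sin(1).

sin(1)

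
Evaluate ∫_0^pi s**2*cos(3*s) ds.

Integrate by parts twice (u = s^2, dv = cos(3*s) ds).
An antiderivative is F(s) = s**2*sin(3*s)/3 + 2*s*cos(3*s)/9 - 2*sin(3*s)/27.
Then F(pi) - F(0) = (-2*pi/9) - (0) = -2*pi/9.

-2*pi/9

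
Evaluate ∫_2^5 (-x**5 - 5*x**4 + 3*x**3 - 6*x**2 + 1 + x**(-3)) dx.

By the power rule, an antiderivative is F(x) = -x**6/6 - x**5 + 3*x**4/4 - 2*x**3 + x - 1/(2*x**2).
Then F(5) - F(2) = (-1651631/300) - (-1075/24) = -1092129/200.

-1092129/200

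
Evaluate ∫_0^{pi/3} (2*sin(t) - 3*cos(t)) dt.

An antiderivative is F(t) = -3*sin(t) - 2*cos(t).
Then F(pi/3) - F(0) = (-3*sqrt(3)/2 - 1) - (-2) = 1 - 3*sqrt(3)/2.

1 - 3*sqrt(3)/2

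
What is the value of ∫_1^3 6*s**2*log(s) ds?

-52/3 + 54*log(3)

Integrate by parts once (u = ln s, dv = 6*s**2 ds).
An antiderivative is F(s) = 2*s**3*(3*log(s) - 1)/3.
Then F(3) - F(1) = (-18 + 54*log(3)) - (-2/3) = -52/3 + 54*log(3).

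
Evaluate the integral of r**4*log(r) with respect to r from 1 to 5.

-3124/25 + 625*log(5)

Integrate by parts once (u = ln r, dv = r**4 dr).
An antiderivative is F(r) = r**5*(5*log(r) - 1)/25.
Then F(5) - F(1) = (-125 + 625*log(5)) - (-1/25) = -3124/25 + 625*log(5).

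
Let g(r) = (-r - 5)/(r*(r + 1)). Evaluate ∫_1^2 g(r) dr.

Factor the denominator: r**2 + r = (r + 1)r.
Partial fractions: (-r - 5)/(r*(r + 1)) = 4/(r + 1) - 5/r.
An antiderivative is F(r) = -5*log(r) + 4*log(r + 1).
Then F(2) - F(1) = (log(81/32)) - (log(16)) = -9*log(2) + 4*log(3).

-9*log(2) + 4*log(3)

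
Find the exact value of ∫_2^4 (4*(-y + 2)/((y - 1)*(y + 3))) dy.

Factor the denominator: y**2 + 2*y - 3 = (y + 3)(y - 1).
Partial fractions: 4*(-y + 2)/((y - 1)*(y + 3)) = -5/(y + 3) + 1/(y - 1).
An antiderivative is F(y) = log(y - 1) - 5*log(y + 3).
Then F(4) - F(2) = (-5*log(7) + log(3)) - (-5*log(5)) = -5*log(7) + log(3) + 5*log(5).

-5*log(7) + log(3) + 5*log(5)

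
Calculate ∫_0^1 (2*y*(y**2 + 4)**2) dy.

Let u = y**2 + 4, so du = 2*y dy. When y = 0, u = 4; when y = 1, u = 5.
The integral becomes ∫ u**2 du from 4 to 5, with antiderivative u**3/3.
Back in y: F(y) = (y**2 + 4)**3/3.
Then F(1) - F(0) = (125/3) - (64/3) = 61/3.

61/3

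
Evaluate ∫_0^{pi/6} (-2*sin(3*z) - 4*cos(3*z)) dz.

An antiderivative is F(z) = -4*sin(3*z)/3 + 2*cos(3*z)/3.
Then F(pi/6) - F(0) = (-4/3) - (2/3) = -2.

-2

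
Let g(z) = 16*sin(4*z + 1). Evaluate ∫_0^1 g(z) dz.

Let u = 4*z + 1, so du = 4 dz. When z = 0, u = 1; when z = 1, u = 5.
The integral becomes 4·∫ sin(u) du from 1 to 5, with antiderivative -4*cos(u).
Back in z: F(z) = -4*cos(4*z + 1).
Then F(1) - F(0) = (-4*cos(5)) - (-4*cos(1)) = -4*cos(5) + 4*cos(1).

-4*cos(5) + 4*cos(1)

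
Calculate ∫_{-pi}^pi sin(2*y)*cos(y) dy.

Use the identity sin(2*y)cos(y) = [sin(3*y) + sin(y)]/2.
An antiderivative is F(y) = -cos(y)/2 - cos(3*y)/6.
Then F(pi) - F(-pi) = (2/3) - (2/3) = 0.

0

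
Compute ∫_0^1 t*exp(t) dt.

1

Integrate by parts once (u = t, dv = exp(t) dt).
An antiderivative is F(t) = (t - 1)*exp(t).
Then F(1) - F(0) = (0) - (-1) = 1.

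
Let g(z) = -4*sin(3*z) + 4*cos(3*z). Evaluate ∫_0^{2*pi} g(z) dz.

0

An antiderivative is F(z) = 4*sin(3*z)/3 + 4*cos(3*z)/3.
Then F(2*pi) - F(0) = (4/3) - (4/3) = 0.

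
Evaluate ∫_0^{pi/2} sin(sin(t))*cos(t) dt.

Let u = sin(t), so du = cos(t) dt. When t = 0, u = 0; when t = pi/2, u = 1.
The integral becomes ∫ sin(u) du from 0 to 1, with antiderivative -cos(u).
Back in t: F(t) = -cos(sin(t)).
Then F(pi/2) - F(0) = (-cos(1)) - (-1) = 1 - cos(1).

1 - cos(1)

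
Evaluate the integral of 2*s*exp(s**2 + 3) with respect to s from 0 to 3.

-exp(3) + exp(12)

Let u = s**2 + 3, so du = 2*s ds. When s = 0, u = 3; when s = 3, u = 12.
The integral becomes ∫ exp(u) du from 3 to 12, with antiderivative exp(u).
Back in s: F(s) = exp(s**2 + 3).
Then F(3) - F(0) = (exp(12)) - (exp(3)) = -exp(3) + exp(12).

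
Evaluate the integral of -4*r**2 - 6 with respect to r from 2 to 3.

By the power rule, an antiderivative is F(r) = -4*r**3/3 - 6*r.
Then F(3) - F(2) = (-54) - (-68/3) = -94/3.

-94/3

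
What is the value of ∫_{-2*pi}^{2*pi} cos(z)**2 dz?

Use the identity cos^2(z) = (1 + cos(2*z))/2.
An antiderivative is F(z) = z/2 + sin(2*z)/4.
Then F(2*pi) - F(-2*pi) = (pi) - (-pi) = 2*pi.

2*pi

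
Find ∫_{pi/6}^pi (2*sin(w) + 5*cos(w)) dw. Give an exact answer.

-1/2 + sqrt(3)

An antiderivative is F(w) = 5*sin(w) - 2*cos(w).
Then F(pi) - F(pi/6) = (2) - (5/2 - sqrt(3)) = -1/2 + sqrt(3).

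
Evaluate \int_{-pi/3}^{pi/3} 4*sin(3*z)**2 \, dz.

4*pi/3

Use the identity sin^2(3*z) = (1 - cos(6*z))/2.
An antiderivative is F(z) = 2*z - sin(6*z)/3.
Then F(pi/3) - F(-pi/3) = (2*pi/3) - (-2*pi/3) = 4*pi/3.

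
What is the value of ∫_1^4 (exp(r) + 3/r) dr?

An antiderivative is F(r) = exp(r) + 3*log(r).
Then F(4) - F(1) = (log(64) + exp(4)) - (exp(1)) = -exp(1) + log(64) + exp(4).

-exp(1) + log(64) + exp(4)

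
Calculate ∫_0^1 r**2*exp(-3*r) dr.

2/27 - 17*exp(-3)/27

Integrate by parts twice (u = r^2, dv = exp(-3*r) dr).
An antiderivative is F(r) = (-9*r**2 - 6*r - 2)*exp(-3*r)/27.
Then F(1) - F(0) = (-17*exp(-3)/27) - (-2/27) = 2/27 - 17*exp(-3)/27.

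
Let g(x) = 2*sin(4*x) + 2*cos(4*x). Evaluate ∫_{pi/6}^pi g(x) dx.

-3/4 - sqrt(3)/4

An antiderivative is F(x) = sin(4*x)/2 - cos(4*x)/2.
Then F(pi) - F(pi/6) = (-1/2) - (1/4 + sqrt(3)/4) = -3/4 - sqrt(3)/4.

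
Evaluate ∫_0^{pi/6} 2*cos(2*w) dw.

An antiderivative is F(w) = sin(2*w).
Then F(pi/6) - F(0) = (sqrt(3)/2) - (0) = sqrt(3)/2.

sqrt(3)/2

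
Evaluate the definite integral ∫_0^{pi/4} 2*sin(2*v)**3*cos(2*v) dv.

1/4

Let u = sin(2*v), so du = 2*cos(2*v) dv. When v = 0, u = 0; when v = pi/4, u = 1.
The integral becomes ∫ u**3 du from 0 to 1, with antiderivative u**4/4.
Back in v: F(v) = sin(2*v)**4/4.
Then F(pi/4) - F(0) = (1/4) - (0) = 1/4.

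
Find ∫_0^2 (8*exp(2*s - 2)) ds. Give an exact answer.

Let u = 2*s - 2, so du = 2 ds. When s = 0, u = -2; when s = 2, u = 2.
The integral becomes 4·∫ exp(u) du from -2 to 2, with antiderivative 4*exp(u).
Back in s: F(s) = 4*exp(2*s - 2).
Then F(2) - F(0) = (4*exp(2)) - (4*exp(-2)) = 8*sinh(2).

8*sinh(2)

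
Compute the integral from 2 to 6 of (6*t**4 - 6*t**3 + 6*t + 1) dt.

By the power rule, an antiderivative is F(t) = 6*t**5/5 - 3*t**4/2 + 3*t**2 + t.
Then F(6) - F(2) = (37506/5) - (142/5) = 37364/5.

37364/5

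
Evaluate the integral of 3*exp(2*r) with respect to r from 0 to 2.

-3/2 + 3*exp(4)/2

An antiderivative is F(r) = 3*exp(2*r)/2.
Then F(2) - F(0) = (3*exp(4)/2) - (3/2) = -3/2 + 3*exp(4)/2.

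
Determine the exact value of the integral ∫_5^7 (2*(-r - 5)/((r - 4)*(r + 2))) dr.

-log(21)

Factor the denominator: r**2 - 2*r - 8 = (r + 2)(r - 4).
Partial fractions: 2*(-r - 5)/((r - 4)*(r + 2)) = 1/(r + 2) - 3/(r - 4).
An antiderivative is F(r) = -3*log(r - 4) + log(r + 2).
Then F(7) - F(5) = (-log(3)) - (log(7)) = -log(21).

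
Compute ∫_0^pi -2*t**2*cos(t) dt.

4*pi

Integrate by parts twice (u = t^2, dv = -2*cos(t) dt).
An antiderivative is F(t) = -2*t**2*sin(t) - 4*t*cos(t) + 4*sin(t).
Then F(pi) - F(0) = (4*pi) - (0) = 4*pi.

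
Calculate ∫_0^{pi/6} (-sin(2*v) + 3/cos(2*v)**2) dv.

-1/4 + 3*sqrt(3)/2

An antiderivative is F(v) = cos(2*v)/2 + 3*tan(2*v)/2.
Then F(pi/6) - F(0) = (1/4 + 3*sqrt(3)/2) - (1/2) = -1/4 + 3*sqrt(3)/2.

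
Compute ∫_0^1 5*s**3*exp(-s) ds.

30 - 80*exp(-1)

Integrate by parts 3 times (u = s^3, dv = 5*exp(-s) ds).
An antiderivative is F(s) = (-5*s**3 - 15*s**2 - 30*s - 30)*exp(-s).
Then F(1) - F(0) = (-80*exp(-1)) - (-30) = 30 - 80*exp(-1).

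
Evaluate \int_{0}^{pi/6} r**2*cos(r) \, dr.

Integrate by parts twice (u = r^2, dv = cos(r) dr).
An antiderivative is F(r) = r**2*sin(r) + 2*r*cos(r) - 2*sin(r).
Then F(pi/6) - F(0) = (-1 + pi**2/72 + sqrt(3)*pi/6) - (0) = -1 + pi**2/72 + sqrt(3)*pi/6.

-1 + pi**2/72 + sqrt(3)*pi/6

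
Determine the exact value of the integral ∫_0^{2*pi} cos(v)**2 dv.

Use the identity cos^2(v) = (1 + cos(2*v))/2.
An antiderivative is F(v) = v/2 + sin(2*v)/4.
Then F(2*pi) - F(0) = (pi) - (0) = pi.

pi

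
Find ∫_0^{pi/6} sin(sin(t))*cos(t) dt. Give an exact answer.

1 - cos(1/2)

Let u = sin(t), so du = cos(t) dt. When t = 0, u = 0; when t = pi/6, u = 1/2.
The integral becomes ∫ sin(u) du from 0 to 1/2, with antiderivative -cos(u).
Back in t: F(t) = -cos(sin(t)).
Then F(pi/6) - F(0) = (-cos(1/2)) - (-1) = 1 - cos(1/2).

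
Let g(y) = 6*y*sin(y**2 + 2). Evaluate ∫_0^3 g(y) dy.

Let u = y**2 + 2, so du = 2*y dy. When y = 0, u = 2; when y = 3, u = 11.
The integral becomes 3·∫ sin(u) du from 2 to 11, with antiderivative -3*cos(u).
Back in y: F(y) = -3*cos(y**2 + 2).
Then F(3) - F(0) = (-3*cos(11)) - (-3*cos(2)) = 3*cos(2) - 3*cos(11).

3*cos(2) - 3*cos(11)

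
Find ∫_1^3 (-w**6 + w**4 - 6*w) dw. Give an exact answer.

-10076/35

By the power rule, an antiderivative is F(w) = -w**7/7 + w**5/5 - 3*w**2.
Then F(3) - F(1) = (-10179/35) - (-103/35) = -10076/35.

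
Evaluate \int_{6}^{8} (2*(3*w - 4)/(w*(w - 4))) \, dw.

-2*log(3) + 8*log(2)

Factor the denominator: w**2 - 4*w = w(w - 4).
Partial fractions: 2*(3*w - 4)/(w*(w - 4)) = 2/w + 4/(w - 4).
An antiderivative is F(w) = 2*log(w) + 4*log(w - 4).
Then F(8) - F(6) = (14*log(2)) - (2*log(3) + 6*log(2)) = -2*log(3) + 8*log(2).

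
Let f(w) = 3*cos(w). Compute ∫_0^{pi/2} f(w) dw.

3

An antiderivative is F(w) = 3*sin(w).
Then F(pi/2) - F(0) = (3) - (0) = 3.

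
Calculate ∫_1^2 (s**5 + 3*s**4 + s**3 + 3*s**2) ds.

By the power rule, an antiderivative is F(s) = s**6/6 + 3*s**5/5 + s**4/4 + s**3.
Then F(2) - F(1) = (628/15) - (121/60) = 797/20.

797/20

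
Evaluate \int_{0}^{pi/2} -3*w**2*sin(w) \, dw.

Integrate by parts twice (u = w^2, dv = -3*sin(w) dw).
An antiderivative is F(w) = 3*w**2*cos(w) - 6*w*sin(w) - 6*cos(w).
Then F(pi/2) - F(0) = (-3*pi) - (-6) = 6 - 3*pi.

6 - 3*pi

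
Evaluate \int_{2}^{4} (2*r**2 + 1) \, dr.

118/3

By the power rule, an antiderivative is F(r) = 2*r**3/3 + r.
Then F(4) - F(2) = (140/3) - (22/3) = 118/3.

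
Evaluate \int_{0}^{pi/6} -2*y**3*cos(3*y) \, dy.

Integrate by parts 3 times (u = y^3, dv = -2*cos(3*y) dy).
An antiderivative is F(y) = -2*y**3*sin(3*y)/3 - 2*y**2*cos(3*y)/3 + 4*y*sin(3*y)/9 + 4*cos(3*y)/27.
Then F(pi/6) - F(0) = (pi*(24 - pi**2)/324) - (4/27) = -4/27 - pi**3/324 + 2*pi/27.

-4/27 - pi**3/324 + 2*pi/27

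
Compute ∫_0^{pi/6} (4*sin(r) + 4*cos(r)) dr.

6 - 2*sqrt(3)

An antiderivative is F(r) = 4*sin(r) - 4*cos(r).
Then F(pi/6) - F(0) = (2 - 2*sqrt(3)) - (-4) = 6 - 2*sqrt(3).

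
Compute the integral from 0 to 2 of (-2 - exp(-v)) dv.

An antiderivative is F(v) = -2*v + exp(-v).
Then F(2) - F(0) = (-4 + exp(-2)) - (1) = -5 + exp(-2).

-5 + exp(-2)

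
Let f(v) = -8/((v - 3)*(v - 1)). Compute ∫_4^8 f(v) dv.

Factor the denominator: v**2 - 4*v + 3 = (v - 1)(v - 3).
Partial fractions: -8/((v - 3)*(v - 1)) = 4/(v - 1) - 4/(v - 3).
An antiderivative is F(v) = -4*log(v - 3) + 4*log(v - 1).
Then F(8) - F(4) = (-4*log(5) + 4*log(7)) - (log(81)) = -4*log(5) - 4*log(3) + 4*log(7).

-4*log(5) - 4*log(3) + 4*log(7)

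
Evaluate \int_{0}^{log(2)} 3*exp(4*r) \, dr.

Let u = exp(r), so du = exp(r) dr. When r = 0, u = 1; when r = log(2), u = 2.
The integral becomes 3·∫ u**3 du from 1 to 2, with antiderivative 3*u**4/4.
Back in r: F(r) = 3*exp(4*r)/4.
Then F(log(2)) - F(0) = (12) - (3/4) = 45/4.

45/4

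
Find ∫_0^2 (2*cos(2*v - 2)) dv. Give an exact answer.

2*sin(2)

Let u = 2*v - 2, so du = 2 dv. When v = 0, u = -2; when v = 2, u = 2.
The integral becomes ∫ cos(u) du from -2 to 2, with antiderivative sin(u).
Back in v: F(v) = sin(2*v - 2).
Then F(2) - F(0) = (sin(2)) - (-sin(2)) = 2*sin(2).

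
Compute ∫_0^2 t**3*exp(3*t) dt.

Integrate by parts 3 times (u = t^3, dv = exp(3*t) dt).
An antiderivative is F(t) = (9*t**3 - 9*t**2 + 6*t - 2)*exp(3*t)/27.
Then F(2) - F(0) = (46*exp(6)/27) - (-2/27) = 2/27 + 46*exp(6)/27.

2/27 + 46*exp(6)/27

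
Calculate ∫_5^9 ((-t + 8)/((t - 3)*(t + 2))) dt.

-2*log(11) + log(3) + 2*log(7)

Factor the denominator: t**2 - t - 6 = (t + 2)(t - 3).
Partial fractions: (-t + 8)/((t - 3)*(t + 2)) = -2/(t + 2) + 1/(t - 3).
An antiderivative is F(t) = log(t - 3) - 2*log(t + 2).
Then F(9) - F(5) = (-2*log(11) + log(2) + log(3)) - (log(2/49)) = -2*log(11) + log(3) + 2*log(7).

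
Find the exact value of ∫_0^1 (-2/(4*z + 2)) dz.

An antiderivative is F(z) = -log(4*z + 2)/2.
Then F(1) - F(0) = (-log(6)/2) - (-log(2)/2) = -log(6)/2 + log(2)/2.

-log(6)/2 + log(2)/2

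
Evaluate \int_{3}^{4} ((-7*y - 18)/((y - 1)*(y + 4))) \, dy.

Factor the denominator: y**2 + 3*y - 4 = (y + 4)(y - 1).
Partial fractions: (-7*y - 18)/((y - 1)*(y + 4)) = -2/(y + 4) - 5/(y - 1).
An antiderivative is F(y) = -5*log(y - 1) - 2*log(y + 4).
Then F(4) - F(3) = (-5*log(3) - 6*log(2)) - (-2*log(7) - 5*log(2)) = -5*log(3) - log(2) + 2*log(7).

-5*log(3) - log(2) + 2*log(7)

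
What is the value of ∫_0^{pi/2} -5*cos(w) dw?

An antiderivative is F(w) = -5*sin(w).
Then F(pi/2) - F(0) = (-5) - (0) = -5.

-5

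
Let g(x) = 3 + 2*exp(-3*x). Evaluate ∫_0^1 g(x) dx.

11/3 - 2*exp(-3)/3

An antiderivative is F(x) = 3*x - 2*exp(-3*x)/3.
Then F(1) - F(0) = (3 - 2*exp(-3)/3) - (-2/3) = 11/3 - 2*exp(-3)/3.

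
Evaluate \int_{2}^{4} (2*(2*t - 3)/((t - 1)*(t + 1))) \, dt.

-6*log(3) + 5*log(5)

Factor the denominator: t**2 - 1 = (t + 1)(t - 1).
Partial fractions: 2*(2*t - 3)/((t - 1)*(t + 1)) = 5/(t + 1) - 1/(t - 1).
An antiderivative is F(t) = -log(t - 1) + 5*log(t + 1).
Then F(4) - F(2) = (-log(3) + 5*log(5)) - (5*log(3)) = -6*log(3) + 5*log(5).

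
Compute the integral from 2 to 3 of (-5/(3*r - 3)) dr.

-5*log(2)/3

An antiderivative is F(r) = -5*log(3*r - 3)/3.
Then F(3) - F(2) = (-5*log(6)/3) - (-5*log(3)/3) = -5*log(2)/3.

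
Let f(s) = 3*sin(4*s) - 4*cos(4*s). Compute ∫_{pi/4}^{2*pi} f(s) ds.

-3/2

An antiderivative is F(s) = -sin(4*s) - 3*cos(4*s)/4.
Then F(2*pi) - F(pi/4) = (-3/4) - (3/4) = -3/2.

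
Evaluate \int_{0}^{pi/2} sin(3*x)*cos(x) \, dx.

1/2

Use the identity sin(3*x)cos(x) = [sin(4*x) + sin(2*x)]/2.
An antiderivative is F(x) = -cos(2*x)/4 - cos(4*x)/8.
Then F(pi/2) - F(0) = (1/8) - (-3/8) = 1/2.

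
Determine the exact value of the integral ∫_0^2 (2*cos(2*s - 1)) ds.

sin(3) + sin(1)

Let u = 2*s - 1, so du = 2 ds. When s = 0, u = -1; when s = 2, u = 3.
The integral becomes ∫ cos(u) du from -1 to 3, with antiderivative sin(u).
Back in s: F(s) = sin(2*s - 1).
Then F(2) - F(0) = (sin(3)) - (-sin(1)) = sin(3) + sin(1).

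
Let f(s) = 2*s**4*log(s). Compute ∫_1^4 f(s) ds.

-2046/25 + 4096*log(2)/5

Integrate by parts once (u = ln s, dv = 2*s**4 ds).
An antiderivative is F(s) = 2*s**5*(5*log(s) - 1)/25.
Then F(4) - F(1) = (-2048/25 + 4096*log(2)/5) - (-2/25) = -2046/25 + 4096*log(2)/5.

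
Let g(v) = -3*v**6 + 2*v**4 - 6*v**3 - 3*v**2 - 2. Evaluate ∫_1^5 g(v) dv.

-1165504/35

By the power rule, an antiderivative is F(v) = -3*v**7/7 + 2*v**5/5 - 3*v**4/2 - v**3 - 2*v.
Then F(5) - F(1) = (-466265/14) - (-317/70) = -1165504/35.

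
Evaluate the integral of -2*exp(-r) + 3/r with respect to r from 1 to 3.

-2*exp(-1) + 2*exp(-3) + 3*log(3)

An antiderivative is F(r) = 3*log(r) + 2*exp(-r).
Then F(3) - F(1) = (2*exp(-3) + 3*log(3)) - (2*exp(-1)) = -2*exp(-1) + 2*exp(-3) + 3*log(3).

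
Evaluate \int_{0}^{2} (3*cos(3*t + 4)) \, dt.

Let u = 3*t + 4, so du = 3 dt. When t = 0, u = 4; when t = 2, u = 10.
The integral becomes ∫ cos(u) du from 4 to 10, with antiderivative sin(u).
Back in t: F(t) = sin(3*t + 4).
Then F(2) - F(0) = (sin(10)) - (sin(4)) = sin(10) - sin(4).

sin(10) - sin(4)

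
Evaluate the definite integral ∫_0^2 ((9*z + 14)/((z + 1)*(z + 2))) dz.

4*log(2) + 5*log(3)

Factor the denominator: z**2 + 3*z + 2 = (z + 2)(z + 1).
Partial fractions: (9*z + 14)/((z + 1)*(z + 2)) = 4/(z + 2) + 5/(z + 1).
An antiderivative is F(z) = 5*log(z + 1) + 4*log(z + 2).
Then F(2) - F(0) = (5*log(3) + 8*log(2)) - (log(16)) = 4*log(2) + 5*log(3).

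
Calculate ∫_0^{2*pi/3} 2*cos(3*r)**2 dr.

2*pi/3

Use the identity cos^2(3*r) = (1 + cos(6*r))/2.
An antiderivative is F(r) = r + sin(6*r)/6.
Then F(2*pi/3) - F(0) = (2*pi/3) - (0) = 2*pi/3.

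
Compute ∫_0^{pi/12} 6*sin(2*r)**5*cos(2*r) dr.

Let u = sin(2*r), so du = 2*cos(2*r) dr. When r = 0, u = 0; when r = pi/12, u = 1/2.
The integral becomes 3·∫ u**5 du from 0 to 1/2, with antiderivative u**6/2.
Back in r: F(r) = sin(2*r)**6/2.
Then F(pi/12) - F(0) = (1/128) - (0) = 1/128.

1/128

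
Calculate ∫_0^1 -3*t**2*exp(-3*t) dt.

Integrate by parts twice (u = t^2, dv = -3*exp(-3*t) dt).
An antiderivative is F(t) = (9*t**2 + 6*t + 2)*exp(-3*t)/9.
Then F(1) - F(0) = (17*exp(-3)/9) - (2/9) = -2/9 + 17*exp(-3)/9.

-2/9 + 17*exp(-3)/9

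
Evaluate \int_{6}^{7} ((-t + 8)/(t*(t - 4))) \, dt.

Factor the denominator: t**2 - 4*t = t(t - 4).
Partial fractions: (-t + 8)/(t*(t - 4)) = -2/t + 1/(t - 4).
An antiderivative is F(t) = -2*log(t) + log(t - 4).
Then F(7) - F(6) = (log(3/49)) - (-log(18)) = log(54/49).

log(54/49)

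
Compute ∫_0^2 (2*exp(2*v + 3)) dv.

Let u = 2*v + 3, so du = 2 dv. When v = 0, u = 3; when v = 2, u = 7.
The integral becomes ∫ exp(u) du from 3 to 7, with antiderivative exp(u).
Back in v: F(v) = exp(2*v + 3).
Then F(2) - F(0) = (exp(7)) - (exp(3)) = -exp(3) + exp(7).

-exp(3) + exp(7)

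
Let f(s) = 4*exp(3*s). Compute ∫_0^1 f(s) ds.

-4/3 + 4*exp(3)/3

An antiderivative is F(s) = 4*exp(3*s)/3.
Then F(1) - F(0) = (4*exp(3)/3) - (4/3) = -4/3 + 4*exp(3)/3.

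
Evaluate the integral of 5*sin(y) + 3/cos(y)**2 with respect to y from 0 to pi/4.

An antiderivative is F(y) = -5*cos(y) + 3*tan(y).
Then F(pi/4) - F(0) = (3 - 5*sqrt(2)/2) - (-5) = 8 - 5*sqrt(2)/2.

8 - 5*sqrt(2)/2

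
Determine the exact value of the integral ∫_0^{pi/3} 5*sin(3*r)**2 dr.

Use the identity sin^2(3*r) = (1 - cos(6*r))/2.
An antiderivative is F(r) = 5*r/2 - 5*sin(6*r)/12.
Then F(pi/3) - F(0) = (5*pi/6) - (0) = 5*pi/6.

5*pi/6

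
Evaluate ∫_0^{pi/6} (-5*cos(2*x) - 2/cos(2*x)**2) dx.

-9*sqrt(3)/4

An antiderivative is F(x) = -5*sin(2*x)/2 - tan(2*x).
Then F(pi/6) - F(0) = (-9*sqrt(3)/4) - (0) = -9*sqrt(3)/4.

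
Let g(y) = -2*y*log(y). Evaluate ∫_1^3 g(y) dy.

4 - 9*log(3)

Integrate by parts once (u = ln y, dv = -2*y dy).
An antiderivative is F(y) = -y**2*(2*log(y) - 1)/2.
Then F(3) - F(1) = (9/2 - 9*log(3)) - (1/2) = 4 - 9*log(3).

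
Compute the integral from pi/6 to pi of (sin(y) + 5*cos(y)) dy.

-3/2 + sqrt(3)/2

An antiderivative is F(y) = 5*sin(y) - cos(y).
Then F(pi) - F(pi/6) = (1) - (5/2 - sqrt(3)/2) = -3/2 + sqrt(3)/2.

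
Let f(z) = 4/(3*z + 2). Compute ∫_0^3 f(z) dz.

An antiderivative is F(z) = 4*log(3*z + 2)/3.
Then F(3) - F(0) = (4*log(11)/3) - (4*log(2)/3) = -4*log(2)/3 + 4*log(11)/3.

-4*log(2)/3 + 4*log(11)/3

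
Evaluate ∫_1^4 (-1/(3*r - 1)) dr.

-log(11)/3 + log(2)/3

An antiderivative is F(r) = -log(3*r - 1)/3.
Then F(4) - F(1) = (-log(11)/3) - (-log(2)/3) = -log(11)/3 + log(2)/3.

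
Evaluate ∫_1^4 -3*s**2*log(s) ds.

21 - 128*log(2)

Integrate by parts once (u = ln s, dv = -3*s**2 ds).
An antiderivative is F(s) = -s**3*(3*log(s) - 1)/3.
Then F(4) - F(1) = (64/3 - 128*log(2)) - (1/3) = 21 - 128*log(2).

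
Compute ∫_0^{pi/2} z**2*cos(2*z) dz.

-pi/4

Integrate by parts twice (u = z^2, dv = cos(2*z) dz).
An antiderivative is F(z) = z**2*sin(2*z)/2 + z*cos(2*z)/2 - sin(2*z)/4.
Then F(pi/2) - F(0) = (-pi/4) - (0) = -pi/4.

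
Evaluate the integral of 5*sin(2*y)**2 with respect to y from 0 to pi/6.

-5*sqrt(3)/16 + 5*pi/12

Use the identity sin^2(2*y) = (1 - cos(4*y))/2.
An antiderivative is F(y) = 5*y/2 - 5*sin(4*y)/8.
Then F(pi/6) - F(0) = (-5*sqrt(3)/16 + 5*pi/12) - (0) = -5*sqrt(3)/16 + 5*pi/12.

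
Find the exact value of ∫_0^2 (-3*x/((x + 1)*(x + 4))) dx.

log(16/27)

Factor the denominator: x**2 + 5*x + 4 = (x + 4)(x + 1).
Partial fractions: -3*x/((x + 1)*(x + 4)) = -4/(x + 4) + 1/(x + 1).
An antiderivative is F(x) = log(x + 1) - 4*log(x + 4).
Then F(2) - F(0) = (-3*log(3) - 4*log(2)) - (-8*log(2)) = log(16/27).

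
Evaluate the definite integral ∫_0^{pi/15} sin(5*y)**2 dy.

-sqrt(3)/40 + pi/30

Use the identity sin^2(5*y) = (1 - cos(10*y))/2.
An antiderivative is F(y) = y/2 - sin(10*y)/20.
Then F(pi/15) - F(0) = (-sqrt(3)/40 + pi/30) - (0) = -sqrt(3)/40 + pi/30.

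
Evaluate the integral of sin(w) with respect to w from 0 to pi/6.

1 - sqrt(3)/2

An antiderivative is F(w) = -cos(w).
Then F(pi/6) - F(0) = (-sqrt(3)/2) - (-1) = 1 - sqrt(3)/2.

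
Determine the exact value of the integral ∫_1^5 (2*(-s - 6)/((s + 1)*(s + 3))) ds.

-5*log(3) + 3*log(2)

Factor the denominator: s**2 + 4*s + 3 = (s + 3)(s + 1).
Partial fractions: 2*(-s - 6)/((s + 1)*(s + 3)) = 3/(s + 3) - 5/(s + 1).
An antiderivative is F(s) = -5*log(s + 1) + 3*log(s + 3).
Then F(5) - F(1) = (-5*log(3) + 4*log(2)) - (log(2)) = -5*log(3) + 3*log(2).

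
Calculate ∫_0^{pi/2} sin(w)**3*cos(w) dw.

1/4

Let u = sin(w), so du = cos(w) dw. When w = 0, u = 0; when w = pi/2, u = 1.
The integral becomes ∫ u**3 du from 0 to 1, with antiderivative u**4/4.
Back in w: F(w) = sin(w)**4/4.
Then F(pi/2) - F(0) = (1/4) - (0) = 1/4.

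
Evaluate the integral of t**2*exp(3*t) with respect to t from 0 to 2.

-2/27 + 26*exp(6)/27

Integrate by parts twice (u = t^2, dv = exp(3*t) dt).
An antiderivative is F(t) = (9*t**2 - 6*t + 2)*exp(3*t)/27.
Then F(2) - F(0) = (26*exp(6)/27) - (2/27) = -2/27 + 26*exp(6)/27.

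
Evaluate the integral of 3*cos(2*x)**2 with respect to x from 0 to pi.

Use the identity cos^2(2*x) = (1 + cos(4*x))/2.
An antiderivative is F(x) = 3*x/2 + 3*sin(4*x)/8.
Then F(pi) - F(0) = (3*pi/2) - (0) = 3*pi/2.

3*pi/2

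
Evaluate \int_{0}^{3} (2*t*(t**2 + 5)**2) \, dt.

873

Let u = t**2 + 5, so du = 2*t dt. When t = 0, u = 5; when t = 3, u = 14.
The integral becomes ∫ u**2 du from 5 to 14, with antiderivative u**3/3.
Back in t: F(t) = (t**2 + 5)**3/3.
Then F(3) - F(0) = (2744/3) - (125/3) = 873.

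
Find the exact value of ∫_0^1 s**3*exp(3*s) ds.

Integrate by parts 3 times (u = s^3, dv = exp(3*s) ds).
An antiderivative is F(s) = (9*s**3 - 9*s**2 + 6*s - 2)*exp(3*s)/27.
Then F(1) - F(0) = (4*exp(3)/27) - (-2/27) = 2/27 + 4*exp(3)/27.

2/27 + 4*exp(3)/27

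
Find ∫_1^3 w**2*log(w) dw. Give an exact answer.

-26/9 + 9*log(3)

Integrate by parts once (u = ln w, dv = w**2 dw).
An antiderivative is F(w) = w**3*(3*log(w) - 1)/9.
Then F(3) - F(1) = (-3 + 9*log(3)) - (-1/9) = -26/9 + 9*log(3).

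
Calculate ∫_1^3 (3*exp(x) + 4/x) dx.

An antiderivative is F(x) = 3*exp(x) + 4*log(x).
Then F(3) - F(1) = (log(81) + 3*exp(3)) - (3*exp(1)) = -3*exp(1) + log(81) + 3*exp(3).

-3*exp(1) + log(81) + 3*exp(3)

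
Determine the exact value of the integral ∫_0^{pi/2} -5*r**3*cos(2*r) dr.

-15/4 + 15*pi**2/16

Integrate by parts 3 times (u = r^3, dv = -5*cos(2*r) dr).
An antiderivative is F(r) = -5*r**3*sin(2*r)/2 - 15*r**2*cos(2*r)/4 + 15*r*sin(2*r)/4 + 15*cos(2*r)/8.
Then F(pi/2) - F(0) = (-15/8 + 15*pi**2/16) - (15/8) = -15/4 + 15*pi**2/16.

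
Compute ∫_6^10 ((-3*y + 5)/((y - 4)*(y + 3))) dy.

Factor the denominator: y**2 - y - 12 = (y + 3)(y - 4).
Partial fractions: (-3*y + 5)/((y - 4)*(y + 3)) = -2/(y + 3) - 1/(y - 4).
An antiderivative is F(y) = -log(y - 4) - 2*log(y + 3).
Then F(10) - F(6) = (-2*log(13) - log(3) - log(2)) - (-4*log(3) - log(2)) = -2*log(13) + 3*log(3).

-2*log(13) + 3*log(3)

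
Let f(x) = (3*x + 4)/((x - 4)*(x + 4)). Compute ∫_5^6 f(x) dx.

Factor the denominator: x**2 - 16 = (x + 4)(x - 4).
Partial fractions: (3*x + 4)/((x - 4)*(x + 4)) = 1/(x + 4) + 2/(x - 4).
An antiderivative is F(x) = 2*log(x - 4) + log(x + 4).
Then F(6) - F(5) = (log(40)) - (log(9)) = log(40/9).

log(40/9)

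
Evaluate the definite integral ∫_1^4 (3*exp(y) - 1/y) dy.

-3*exp(1) - log(4) + 3*exp(4)

An antiderivative is F(y) = 3*exp(y) - log(y).
Then F(4) - F(1) = (-log(4) + 3*exp(4)) - (3*exp(1)) = -3*exp(1) - log(4) + 3*exp(4).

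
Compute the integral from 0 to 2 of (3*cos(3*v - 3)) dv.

2*sin(3)

Let u = 3*v - 3, so du = 3 dv. When v = 0, u = -3; when v = 2, u = 3.
The integral becomes ∫ cos(u) du from -3 to 3, with antiderivative sin(u).
Back in v: F(v) = sin(3*v - 3).
Then F(2) - F(0) = (sin(3)) - (-sin(3)) = 2*sin(3).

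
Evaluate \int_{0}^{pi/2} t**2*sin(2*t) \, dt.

Integrate by parts twice (u = t^2, dv = sin(2*t) dt).
An antiderivative is F(t) = -t**2*cos(2*t)/2 + t*sin(2*t)/2 + cos(2*t)/4.
Then F(pi/2) - F(0) = (-1/4 + pi**2/8) - (1/4) = -1/2 + pi**2/8.

-1/2 + pi**2/8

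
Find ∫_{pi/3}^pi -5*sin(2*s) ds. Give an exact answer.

15/4

An antiderivative is F(s) = 5*cos(2*s)/2.
Then F(pi) - F(pi/3) = (5/2) - (-5/4) = 15/4.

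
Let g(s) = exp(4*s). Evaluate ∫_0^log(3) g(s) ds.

20

Let u = exp(s), so du = exp(s) ds. When s = 0, u = 1; when s = log(3), u = 3.
The integral becomes ∫ u**3 du from 1 to 3, with antiderivative u**4/4.
Back in s: F(s) = exp(4*s)/4.
Then F(log(3)) - F(0) = (81/4) - (1/4) = 20.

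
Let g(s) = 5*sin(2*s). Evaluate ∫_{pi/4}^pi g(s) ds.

An antiderivative is F(s) = -5*cos(2*s)/2.
Then F(pi) - F(pi/4) = (-5/2) - (0) = -5/2.

-5/2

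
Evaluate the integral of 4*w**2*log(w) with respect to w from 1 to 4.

Integrate by parts once (u = ln w, dv = 4*w**2 dw).
An antiderivative is F(w) = 4*w**3*(3*log(w) - 1)/9.
Then F(4) - F(1) = (-256/9 + 512*log(2)/3) - (-4/9) = -28 + 512*log(2)/3.

-28 + 512*log(2)/3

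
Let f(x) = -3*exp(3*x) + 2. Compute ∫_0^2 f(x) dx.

5 - exp(6)

An antiderivative is F(x) = -exp(3*x) + 2*x.
Then F(2) - F(0) = (4 - exp(6)) - (-1) = 5 - exp(6).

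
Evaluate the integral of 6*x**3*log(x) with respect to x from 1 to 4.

Integrate by parts once (u = ln x, dv = 6*x**3 dx).
An antiderivative is F(x) = 3*x**4*(4*log(x) - 1)/8.
Then F(4) - F(1) = (-96 + 768*log(2)) - (-3/8) = -765/8 + 768*log(2).

-765/8 + 768*log(2)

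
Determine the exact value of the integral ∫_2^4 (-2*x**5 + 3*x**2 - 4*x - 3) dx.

By the power rule, an antiderivative is F(x) = -x**6/3 + x**3 - 2*x**2 - 3*x.
Then F(4) - F(2) = (-4036/3) - (-82/3) = -1318.

-1318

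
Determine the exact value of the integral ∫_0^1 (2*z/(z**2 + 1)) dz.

log(2)

Let u = z**2 + 1, so du = 2*z dz. When z = 0, u = 1; when z = 1, u = 2.
The integral becomes ∫ 1/u du from 1 to 2, with antiderivative log(u).
Back in z: F(z) = log(z**2 + 1).
Then F(1) - F(0) = (log(2)) - (0) = log(2).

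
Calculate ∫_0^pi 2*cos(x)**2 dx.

pi

Use the identity cos^2(x) = (1 + cos(2*x))/2.
An antiderivative is F(x) = x + sin(2*x)/2.
Then F(pi) - F(0) = (pi) - (0) = pi.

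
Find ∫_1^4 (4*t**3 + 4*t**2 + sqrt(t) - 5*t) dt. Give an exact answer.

1837/6

By the power rule, an antiderivative is F(t) = t**4 + 2*t**(3/2)/3 + 4*t**3/3 - 5*t**2/2.
Then F(4) - F(1) = (920/3) - (1/2) = 1837/6.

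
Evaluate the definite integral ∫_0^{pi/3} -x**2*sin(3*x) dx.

Integrate by parts twice (u = x^2, dv = -sin(3*x) dx).
An antiderivative is F(x) = x**2*cos(3*x)/3 - 2*x*sin(3*x)/9 - 2*cos(3*x)/27.
Then F(pi/3) - F(0) = (2/27 - pi**2/27) - (-2/27) = 4/27 - pi**2/27.

4/27 - pi**2/27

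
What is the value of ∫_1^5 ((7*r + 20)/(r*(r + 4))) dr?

4*log(3) + 3*log(5)

Factor the denominator: r**2 + 4*r = (r + 4)r.
Partial fractions: (7*r + 20)/(r*(r + 4)) = 2/(r + 4) + 5/r.
An antiderivative is F(r) = 5*log(r) + 2*log(r + 4).
Then F(5) - F(1) = (4*log(3) + 5*log(5)) - (log(25)) = 4*log(3) + 3*log(5).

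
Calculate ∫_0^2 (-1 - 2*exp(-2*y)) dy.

-3 + exp(-4)

An antiderivative is F(y) = -y + exp(-2*y).
Then F(2) - F(0) = (-2 + exp(-4)) - (1) = -3 + exp(-4).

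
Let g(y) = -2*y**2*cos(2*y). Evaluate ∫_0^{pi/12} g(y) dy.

Integrate by parts twice (u = y^2, dv = -2*cos(2*y) dy).
An antiderivative is F(y) = -y**2*sin(2*y) - y*cos(2*y) + sin(2*y)/2.
Then F(pi/12) - F(0) = (-sqrt(3)*pi/24 - pi**2/288 + 1/4) - (0) = -sqrt(3)*pi/24 - pi**2/288 + 1/4.

-sqrt(3)*pi/24 - pi**2/288 + 1/4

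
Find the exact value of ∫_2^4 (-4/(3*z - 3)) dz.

An antiderivative is F(z) = -4*log(3*z - 3)/3.
Then F(4) - F(2) = (-8*log(3)/3) - (-4*log(3)/3) = -4*log(3)/3.

-4*log(3)/3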